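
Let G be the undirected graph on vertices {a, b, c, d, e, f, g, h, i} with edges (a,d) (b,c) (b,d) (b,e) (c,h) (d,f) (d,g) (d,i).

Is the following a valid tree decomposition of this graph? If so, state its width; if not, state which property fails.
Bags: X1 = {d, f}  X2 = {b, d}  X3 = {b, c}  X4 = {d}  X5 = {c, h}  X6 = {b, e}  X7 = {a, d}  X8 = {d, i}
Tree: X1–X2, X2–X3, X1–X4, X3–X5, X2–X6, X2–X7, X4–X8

No — vertex g appears in no bag.

A tree decomposition must satisfy three properties: every vertex lies in some bag; for every edge, both endpoints lie together in some bag; and for every vertex, the bags containing it form a connected subtree. Here vertex g appears in no bag, so the decomposition is invalid.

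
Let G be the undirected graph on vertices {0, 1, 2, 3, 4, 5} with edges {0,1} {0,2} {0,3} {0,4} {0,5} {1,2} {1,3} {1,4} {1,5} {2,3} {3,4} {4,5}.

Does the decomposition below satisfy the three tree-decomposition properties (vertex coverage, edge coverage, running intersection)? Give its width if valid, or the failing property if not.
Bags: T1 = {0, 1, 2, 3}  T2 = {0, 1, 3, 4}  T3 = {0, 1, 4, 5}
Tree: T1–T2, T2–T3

Yes; width 3.

Checking the three conditions: (i) the bags cover all of {0, 1, 2, 3, 4, 5}; (ii) for each edge, some bag contains both endpoints; (iii) the bags containing any fixed vertex form a subtree. All hold, so the decomposition is valid with width 4 − 1 = 3.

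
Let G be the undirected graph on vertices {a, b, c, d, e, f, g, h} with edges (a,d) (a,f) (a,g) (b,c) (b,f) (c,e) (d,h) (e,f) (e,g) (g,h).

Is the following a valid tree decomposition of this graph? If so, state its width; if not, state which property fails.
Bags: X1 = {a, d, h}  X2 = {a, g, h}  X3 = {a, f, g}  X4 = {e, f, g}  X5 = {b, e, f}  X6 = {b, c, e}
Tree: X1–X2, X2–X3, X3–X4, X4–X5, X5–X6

Yes; width 2.

Vertex coverage: the bags together contain {a, b, c, d, e, f, g, h}, the full vertex set. Edge coverage: each edge of G has both endpoints in at least one bag. Running intersection: for every vertex, the bags containing it form a connected subtree. All three properties hold, so this is a valid tree decomposition of width max|bag| − 1 = 2, and hence tw(G) ≤ 2.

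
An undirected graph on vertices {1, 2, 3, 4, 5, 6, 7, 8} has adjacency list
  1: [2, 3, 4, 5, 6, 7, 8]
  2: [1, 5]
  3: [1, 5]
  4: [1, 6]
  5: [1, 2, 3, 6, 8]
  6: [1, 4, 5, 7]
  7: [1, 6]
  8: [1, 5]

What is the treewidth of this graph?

A width-2 tree decomposition is:
Bags: B1 = {1, 6, 7}  B2 = {1, 5, 6}  B3 = {1, 2, 5}  B4 = {1, 3, 5}  B5 = {1, 5, 8}  B6 = {1, 4, 6}
Tree: B1–B2, B2–B3, B3–B4, B4–B5, B1–B6
Each bag holds 3 vertices, so the decomposition has width 2, which upper-bounds the treewidth. For the lower bound, the 3 vertices {1, 4, 6} are pairwise adjacent, and any tree decomposition puts a clique entirely inside one bag — forcing width ≥ 2. The upper and lower bounds meet at 2, so that is the treewidth.

2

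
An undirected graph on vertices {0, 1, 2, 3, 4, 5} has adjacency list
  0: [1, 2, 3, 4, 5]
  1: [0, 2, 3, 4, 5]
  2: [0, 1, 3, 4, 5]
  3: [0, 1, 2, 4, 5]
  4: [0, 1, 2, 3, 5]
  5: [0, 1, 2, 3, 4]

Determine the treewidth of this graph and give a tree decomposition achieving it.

With just one bag of size 6, the width is 6 − 1 = 5, so tw(G) ≤ 5. For the lower bound, the 6 vertices {0, 1, 2, 3, 4, 5} are pairwise adjacent, and any tree decomposition puts a clique entirely inside one bag — forcing width ≥ 5. Hence tw(G) = 5 exactly.

Treewidth 5.
One such decomposition:
Bags: B1 = {0, 1, 2, 3, 4, 5}
Tree: (single bag)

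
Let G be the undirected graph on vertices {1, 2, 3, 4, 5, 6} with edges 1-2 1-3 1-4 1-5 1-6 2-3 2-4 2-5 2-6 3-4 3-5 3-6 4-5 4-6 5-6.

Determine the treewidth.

5

A width-5 tree decomposition is:
Bags: B1 = {1, 2, 3, 4, 5, 6}
Tree: (single bag)
With just one bag of size 6, the width is 6 − 1 = 5, so tw(G) ≤ 5. Conversely, {1, 2, 3, 4, 5, 6} is a clique of size 6, and the vertices of any clique must share a bag in every tree decomposition; so some bag has ≥ 6 vertices and tw(G) ≥ 5. The upper and lower bounds meet at 5, so that is the treewidth.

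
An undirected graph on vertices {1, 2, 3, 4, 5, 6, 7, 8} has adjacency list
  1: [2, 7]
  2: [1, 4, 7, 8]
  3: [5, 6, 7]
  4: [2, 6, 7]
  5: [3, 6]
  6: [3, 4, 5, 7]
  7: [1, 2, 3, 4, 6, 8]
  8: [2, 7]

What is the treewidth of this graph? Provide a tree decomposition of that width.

Treewidth 2.
One such decomposition:
Bags: B1 = {3, 6, 7}  B2 = {4, 6, 7}  B3 = {2, 4, 7}  B4 = {1, 2, 7}  B5 = {2, 7, 8}  B6 = {3, 5, 6}
Tree: B1–B2, B2–B3, B3–B4, B4–B5, B1–B6

Each bag holds 3 vertices, so the decomposition has width 2, which upper-bounds the treewidth. For the lower bound, the 3 vertices {3, 5, 6} are pairwise adjacent, and any tree decomposition puts a clique entirely inside one bag — forcing width ≥ 2. Combining the bounds, tw(G) = 2.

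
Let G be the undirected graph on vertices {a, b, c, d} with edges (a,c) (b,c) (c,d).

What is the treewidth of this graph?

1

A width-1 tree decomposition is:
Bags: B1 = {b, c}  B2 = {c, d}  B3 = {a, c}
Tree: B1–B2, B1–B3
Each bag holds 2 vertices, so the decomposition has width 1, which upper-bounds the treewidth. Since G has at least one edge (e.g. b–c), it is not an edgeless graph, so tw(G) ≥ 1. Therefore the treewidth is 1.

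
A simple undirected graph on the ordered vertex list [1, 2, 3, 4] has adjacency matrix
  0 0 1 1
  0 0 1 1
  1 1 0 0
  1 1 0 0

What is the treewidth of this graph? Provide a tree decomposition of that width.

Treewidth 2.
One optimal decomposition is:
Bags: B1 = {1, 2, 3}  B2 = {1, 2, 4}
Tree: B1–B2

Every bag has size at most 3, so the width is 3 − 1 = 2 and tw(G) ≤ 2. For the lower bound, G contains the cycle 2–3–1–4–2, so G is not a forest; only forests have treewidth ≤ 1, hence tw(G) ≥ 2. The upper and lower bounds meet at 2, so that is the treewidth.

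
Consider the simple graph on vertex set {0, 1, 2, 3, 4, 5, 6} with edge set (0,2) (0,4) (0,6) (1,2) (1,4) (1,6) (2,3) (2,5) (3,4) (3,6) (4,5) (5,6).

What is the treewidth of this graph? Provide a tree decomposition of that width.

Every bag has size at most 4, so the width is 4 − 1 = 3 and tw(G) ≤ 3. For the lower bound: the 4 vertex sets {1,6}, {3,4}, {2}, {0} are disjoint, each induces a connected subgraph, and every pair is joined by at least one edge of G. Contracting each set to a single vertex therefore yields K_{4} as a minor, and since treewidth is minor-monotone, tw(G) ≥ tw(K_{4}) = 3. The upper and lower bounds meet at 3, so that is the treewidth.

Treewidth 3.
One such decomposition:
Bags: B1 = {1, 2, 4, 6}  B2 = {2, 3, 4, 6}  B3 = {0, 2, 4, 6}  B4 = {2, 4, 5, 6}
Tree: B1–B2, B2–B3, B3–B4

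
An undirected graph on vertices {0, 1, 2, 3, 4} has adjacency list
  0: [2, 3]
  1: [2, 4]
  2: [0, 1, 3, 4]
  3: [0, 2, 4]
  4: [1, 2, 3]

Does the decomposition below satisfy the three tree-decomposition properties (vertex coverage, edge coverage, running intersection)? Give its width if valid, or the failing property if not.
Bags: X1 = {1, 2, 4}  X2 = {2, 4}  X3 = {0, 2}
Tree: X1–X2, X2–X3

A tree decomposition must satisfy three properties: every vertex lies in some bag; for every edge, both endpoints lie together in some bag; and for every vertex, the bags containing it form a connected subtree. Here vertex 3 appears in no bag, so the decomposition is invalid.

No — vertex 3 appears in no bag.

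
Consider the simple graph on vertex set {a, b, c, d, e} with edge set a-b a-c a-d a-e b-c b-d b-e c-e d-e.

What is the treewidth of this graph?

3

A width-3 tree decomposition is:
Bags: B1 = {a, b, d, e}  B2 = {a, b, c, e}
Tree: B1–B2
Every bag has size at most 4, so the width is 4 − 1 = 3 and tw(G) ≤ 3. For the lower bound, the 4 vertices {a, b, d, e} are pairwise adjacent, and any tree decomposition puts a clique entirely inside one bag — forcing width ≥ 3. Combining the bounds, tw(G) = 3.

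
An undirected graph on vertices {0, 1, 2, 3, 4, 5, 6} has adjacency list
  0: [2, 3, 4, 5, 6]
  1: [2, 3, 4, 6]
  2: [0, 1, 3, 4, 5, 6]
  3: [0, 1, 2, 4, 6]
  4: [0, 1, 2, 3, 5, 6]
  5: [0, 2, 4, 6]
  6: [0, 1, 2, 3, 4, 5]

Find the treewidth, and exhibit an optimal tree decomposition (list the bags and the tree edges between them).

The largest bag has 5 vertices, giving width 4; this decomposition certifies tw(G) ≤ 4. For the lower bound, the 5 vertices {0, 2, 3, 4, 6} are pairwise adjacent, and any tree decomposition puts a clique entirely inside one bag — forcing width ≥ 4. Therefore the treewidth is 4.

Treewidth 4.
Bags: B1 = {1, 2, 3, 4, 6}  B2 = {0, 2, 3, 4, 6}  B3 = {0, 2, 4, 5, 6}
Tree: B1–B2, B2–B3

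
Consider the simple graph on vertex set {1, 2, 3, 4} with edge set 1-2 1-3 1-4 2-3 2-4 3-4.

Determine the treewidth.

A width-3 tree decomposition is:
Bags: B1 = {1, 2, 3, 4}
Tree: (single bag)
With just one bag of size 4, the width is 4 − 1 = 3, so tw(G) ≤ 3. On the other hand G contains the 4-clique {1, 2, 3, 4}. A clique must lie in a single bag of any decomposition, so no decomposition can have width below 3. Therefore the treewidth is 3.

3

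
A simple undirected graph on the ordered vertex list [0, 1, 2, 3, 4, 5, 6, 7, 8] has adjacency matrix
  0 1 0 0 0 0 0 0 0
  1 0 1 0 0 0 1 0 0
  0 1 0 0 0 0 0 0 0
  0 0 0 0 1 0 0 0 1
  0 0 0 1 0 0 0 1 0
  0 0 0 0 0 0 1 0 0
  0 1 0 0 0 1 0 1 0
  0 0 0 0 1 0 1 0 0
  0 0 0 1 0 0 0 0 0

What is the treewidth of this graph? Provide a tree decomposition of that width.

The largest bag has 2 vertices, giving width 1; this decomposition certifies tw(G) ≤ 1. G has an edge, so its treewidth is at least 1. The upper and lower bounds meet at 1, so that is the treewidth.

Treewidth 1.
One such decomposition:
Bags: B1 = {1, 6}  B2 = {6, 7}  B3 = {4, 7}  B4 = {3, 4}  B5 = {0, 1}  B6 = {1, 2}  B7 = {5, 6}  B8 = {3, 8}
Tree: B1–B2, B2–B3, B3–B4, B1–B5, B1–B6, B1–B7, B4–B8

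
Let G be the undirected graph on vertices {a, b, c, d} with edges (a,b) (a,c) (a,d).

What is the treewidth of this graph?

A width-1 tree decomposition is:
Bags: B1 = {a, b}  B2 = {a, d}  B3 = {a, c}
Tree: B1–B2, B2–B3
The largest bag has 2 vertices, giving width 1; this decomposition certifies tw(G) ≤ 1. Since G has at least one edge (e.g. b–a), it is not an edgeless graph, so tw(G) ≥ 1. Combining the bounds, tw(G) = 1.

1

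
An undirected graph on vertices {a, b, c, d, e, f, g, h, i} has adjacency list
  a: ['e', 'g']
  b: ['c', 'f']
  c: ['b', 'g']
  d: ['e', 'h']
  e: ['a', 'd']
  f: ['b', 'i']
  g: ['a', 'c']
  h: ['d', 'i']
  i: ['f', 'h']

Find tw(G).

A width-2 tree decomposition is:
Bags: B1 = {b, f, i}  B2 = {b, c, i}  B3 = {c, g, i}  B4 = {a, g, i}  B5 = {a, e, i}  B6 = {d, e, i}  B7 = {d, h, i}
Tree: B1–B2, B2–B3, B3–B4, B4–B5, B5–B6, B6–B7
The largest bag has 3 vertices, giving width 2; this decomposition certifies tw(G) ≤ 2. Since i–f–b–c–g–a–e–d–h–i is a cycle in G, G is not acyclic. Forests are exactly the graphs of treewidth ≤ 1, so tw(G) ≥ 2. Hence tw(G) = 2 exactly.

2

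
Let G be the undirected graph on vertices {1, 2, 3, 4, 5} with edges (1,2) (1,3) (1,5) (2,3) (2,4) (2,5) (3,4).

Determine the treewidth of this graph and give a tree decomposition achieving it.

Each bag holds 3 vertices, so the decomposition has width 2, which upper-bounds the treewidth. For the lower bound, the 3 vertices {1, 2, 3} are pairwise adjacent, and any tree decomposition puts a clique entirely inside one bag — forcing width ≥ 2. Therefore the treewidth is 2.

Treewidth 2.
Bags: B1 = {1, 2, 3}  B2 = {1, 2, 5}  B3 = {2, 3, 4}
Tree: B1–B2, B1–B3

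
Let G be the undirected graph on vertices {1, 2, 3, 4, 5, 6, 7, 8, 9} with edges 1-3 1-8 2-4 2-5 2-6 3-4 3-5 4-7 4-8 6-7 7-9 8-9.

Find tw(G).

A width-3 tree decomposition is:
Bags: B1 = {2, 3, 5, 6}  B2 = {2, 3, 4, 6}  B3 = {3, 4, 6, 7}  B4 = {1, 3, 4, 7}  B5 = {1, 4, 7, 8}  B6 = {1, 7, 8, 9}
Tree: B1–B2, B2–B3, B3–B4, B4–B5, B5–B6
The largest bag has 4 vertices, giving width 3; this decomposition certifies tw(G) ≤ 3. For the lower bound: the 4 vertex sets {2,5,6}, {3}, {4}, {1,7,8,9} are disjoint, each induces a connected subgraph, and every pair is joined by at least one edge of G. Contracting each set to a single vertex therefore yields K_{4} as a minor, and since treewidth is minor-monotone, tw(G) ≥ tw(K_{4}) = 3. Therefore the treewidth is 3.

3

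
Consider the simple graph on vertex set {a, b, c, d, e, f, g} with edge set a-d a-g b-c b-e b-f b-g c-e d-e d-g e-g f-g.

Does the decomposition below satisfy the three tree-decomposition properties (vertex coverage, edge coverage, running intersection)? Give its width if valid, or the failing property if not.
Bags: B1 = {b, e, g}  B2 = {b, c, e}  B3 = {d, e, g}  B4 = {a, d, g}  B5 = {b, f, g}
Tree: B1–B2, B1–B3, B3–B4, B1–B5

Yes; width 2.

Vertex coverage: the bags together contain {a, b, c, d, e, f, g}, the full vertex set. Edge coverage: each edge of G has both endpoints in at least one bag. Running intersection: for every vertex, the bags containing it form a connected subtree. All three properties hold, so this is a valid tree decomposition of width max|bag| − 1 = 2, and hence tw(G) ≤ 2.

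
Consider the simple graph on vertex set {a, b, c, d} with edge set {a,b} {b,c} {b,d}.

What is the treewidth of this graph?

A width-1 tree decomposition is:
Bags: B1 = {a, b}  B2 = {b, d}  B3 = {b, c}
Tree: B1–B2, B1–B3
The largest bag has 2 vertices, giving width 1; this decomposition certifies tw(G) ≤ 1. G has an edge, so its treewidth is at least 1. Combining the bounds, tw(G) = 1.

1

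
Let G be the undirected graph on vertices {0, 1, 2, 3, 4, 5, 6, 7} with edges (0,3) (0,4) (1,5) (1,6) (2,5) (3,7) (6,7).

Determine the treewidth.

1

A width-1 tree decomposition is:
Bags: B1 = {2, 5}  B2 = {1, 5}  B3 = {1, 6}  B4 = {6, 7}  B5 = {3, 7}  B6 = {0, 3}  B7 = {0, 4}
Tree: B1–B2, B2–B3, B3–B4, B4–B5, B5–B6, B6–B7
Each bag holds 2 vertices, so the decomposition has width 1, which upper-bounds the treewidth. G has an edge, so its treewidth is at least 1. The upper and lower bounds meet at 1, so that is the treewidth.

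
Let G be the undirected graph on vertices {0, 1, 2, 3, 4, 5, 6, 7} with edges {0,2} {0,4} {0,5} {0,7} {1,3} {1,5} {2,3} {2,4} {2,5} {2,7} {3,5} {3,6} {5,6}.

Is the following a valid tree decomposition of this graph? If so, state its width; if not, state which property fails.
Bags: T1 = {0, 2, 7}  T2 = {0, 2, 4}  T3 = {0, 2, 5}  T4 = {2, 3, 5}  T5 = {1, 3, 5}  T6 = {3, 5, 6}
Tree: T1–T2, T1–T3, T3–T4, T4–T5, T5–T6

Vertex coverage: the bags together contain {0, 1, 2, 3, 4, 5, 6, 7}, the full vertex set. Edge coverage: each edge of G has both endpoints in at least one bag. Running intersection: for every vertex, the bags containing it form a connected subtree. All three properties hold, so this is a valid tree decomposition of width max|bag| − 1 = 2, and hence tw(G) ≤ 2.

Yes; width 2.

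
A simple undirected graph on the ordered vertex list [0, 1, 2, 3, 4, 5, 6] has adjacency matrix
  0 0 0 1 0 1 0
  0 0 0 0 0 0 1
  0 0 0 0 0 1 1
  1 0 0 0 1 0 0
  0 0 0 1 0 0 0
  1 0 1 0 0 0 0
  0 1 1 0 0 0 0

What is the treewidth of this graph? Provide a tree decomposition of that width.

The largest bag has 2 vertices, giving width 1; this decomposition certifies tw(G) ≤ 1. G has an edge, so its treewidth is at least 1. Combining the bounds, tw(G) = 1.

Treewidth 1.
One such decomposition:
Bags: B1 = {1, 6}  B2 = {2, 6}  B3 = {2, 5}  B4 = {0, 5}  B5 = {0, 3}  B6 = {3, 4}
Tree: B1–B2, B2–B3, B3–B4, B4–B5, B5–B6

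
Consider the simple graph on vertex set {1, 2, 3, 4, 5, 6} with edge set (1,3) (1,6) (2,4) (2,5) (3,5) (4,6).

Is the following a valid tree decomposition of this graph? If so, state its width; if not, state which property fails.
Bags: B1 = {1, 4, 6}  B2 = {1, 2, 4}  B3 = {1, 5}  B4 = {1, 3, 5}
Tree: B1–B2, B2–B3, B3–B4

A tree decomposition must satisfy three properties: every vertex lies in some bag; for every edge, both endpoints lie together in some bag; and for every vertex, the bags containing it form a connected subtree. Here edge (2,5) lies in no bag, so the decomposition is invalid.

No — edge (2,5) lies in no bag.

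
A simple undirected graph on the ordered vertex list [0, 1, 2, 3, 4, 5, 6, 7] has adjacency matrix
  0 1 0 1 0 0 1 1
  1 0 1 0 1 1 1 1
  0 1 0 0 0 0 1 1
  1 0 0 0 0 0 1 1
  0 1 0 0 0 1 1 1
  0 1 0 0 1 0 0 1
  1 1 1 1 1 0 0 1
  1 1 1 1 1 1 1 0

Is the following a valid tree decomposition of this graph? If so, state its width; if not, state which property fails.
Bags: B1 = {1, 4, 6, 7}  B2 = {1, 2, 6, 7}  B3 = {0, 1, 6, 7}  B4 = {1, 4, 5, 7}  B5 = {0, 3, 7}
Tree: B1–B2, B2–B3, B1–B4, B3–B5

A tree decomposition must satisfy three properties: every vertex lies in some bag; for every edge, both endpoints lie together in some bag; and for every vertex, the bags containing it form a connected subtree. Here edge (6,3) lies in no bag, so the decomposition is invalid.

No — edge (6,3) lies in no bag.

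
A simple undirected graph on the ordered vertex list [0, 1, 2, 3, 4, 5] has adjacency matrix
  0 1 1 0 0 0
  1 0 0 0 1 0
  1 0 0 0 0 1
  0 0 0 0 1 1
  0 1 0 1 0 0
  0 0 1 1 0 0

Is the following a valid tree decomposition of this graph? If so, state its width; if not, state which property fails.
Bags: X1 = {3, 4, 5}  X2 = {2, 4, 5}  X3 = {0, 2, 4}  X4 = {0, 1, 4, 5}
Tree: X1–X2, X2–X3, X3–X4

No — bags containing vertex 5 are not connected in the tree.

A tree decomposition must satisfy three properties: every vertex lies in some bag; for every edge, both endpoints lie together in some bag; and for every vertex, the bags containing it form a connected subtree. Here bags containing vertex 5 are not connected in the tree, so the decomposition is invalid.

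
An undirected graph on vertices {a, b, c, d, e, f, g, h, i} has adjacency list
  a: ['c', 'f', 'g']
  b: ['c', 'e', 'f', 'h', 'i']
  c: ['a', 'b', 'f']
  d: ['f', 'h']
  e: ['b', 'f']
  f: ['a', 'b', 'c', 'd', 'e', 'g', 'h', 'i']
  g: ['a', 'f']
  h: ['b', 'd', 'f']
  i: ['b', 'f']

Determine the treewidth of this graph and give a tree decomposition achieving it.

Treewidth 2.
One such decomposition:
Bags: B1 = {a, f, g}  B2 = {a, c, f}  B3 = {b, c, f}  B4 = {b, e, f}  B5 = {b, f, h}  B6 = {b, f, i}  B7 = {d, f, h}
Tree: B1–B2, B2–B3, B3–B4, B3–B5, B3–B6, B5–B7

Every bag has size at most 3, so the width is 3 − 1 = 2 and tw(G) ≤ 2. For the lower bound, the 3 vertices {d, f, h} are pairwise adjacent, and any tree decomposition puts a clique entirely inside one bag — forcing width ≥ 2. The upper and lower bounds meet at 2, so that is the treewidth.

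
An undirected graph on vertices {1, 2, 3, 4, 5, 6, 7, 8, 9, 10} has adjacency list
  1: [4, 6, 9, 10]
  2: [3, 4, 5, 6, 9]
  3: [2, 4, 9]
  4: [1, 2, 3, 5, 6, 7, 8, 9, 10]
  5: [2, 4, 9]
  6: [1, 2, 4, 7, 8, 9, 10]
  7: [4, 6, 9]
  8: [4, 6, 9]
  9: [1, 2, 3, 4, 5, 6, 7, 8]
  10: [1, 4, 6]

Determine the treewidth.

A width-3 tree decomposition is:
Bags: B1 = {1, 4, 6, 9}  B2 = {2, 4, 6, 9}  B3 = {1, 4, 6, 10}  B4 = {2, 4, 5, 9}  B5 = {4, 6, 8, 9}  B6 = {4, 6, 7, 9}  B7 = {2, 3, 4, 9}
Tree: B1–B2, B1–B3, B2–B4, B2–B5, B5–B6, B4–B7
Each bag holds 4 vertices, so the decomposition has width 3, which upper-bounds the treewidth. For the lower bound, the 4 vertices {2, 3, 4, 9} are pairwise adjacent, and any tree decomposition puts a clique entirely inside one bag — forcing width ≥ 3. Hence tw(G) = 3 exactly.

3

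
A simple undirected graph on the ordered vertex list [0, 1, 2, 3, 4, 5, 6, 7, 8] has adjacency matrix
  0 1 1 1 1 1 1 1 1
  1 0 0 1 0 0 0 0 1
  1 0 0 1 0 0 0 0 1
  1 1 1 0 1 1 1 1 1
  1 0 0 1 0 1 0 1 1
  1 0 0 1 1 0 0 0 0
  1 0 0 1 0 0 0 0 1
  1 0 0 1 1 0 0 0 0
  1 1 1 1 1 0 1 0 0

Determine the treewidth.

A width-3 tree decomposition is:
Bags: B1 = {0, 1, 3, 8}  B2 = {0, 3, 4, 8}  B3 = {0, 2, 3, 8}  B4 = {0, 3, 4, 7}  B5 = {0, 3, 6, 8}  B6 = {0, 3, 4, 5}
Tree: B1–B2, B2–B3, B2–B4, B1–B5, B4–B6
Every bag has size at most 4, so the width is 4 − 1 = 3 and tw(G) ≤ 3. On the other hand G contains the 4-clique {0, 1, 3, 8}. A clique must lie in a single bag of any decomposition, so no decomposition can have width below 3. Therefore the treewidth is 3.

3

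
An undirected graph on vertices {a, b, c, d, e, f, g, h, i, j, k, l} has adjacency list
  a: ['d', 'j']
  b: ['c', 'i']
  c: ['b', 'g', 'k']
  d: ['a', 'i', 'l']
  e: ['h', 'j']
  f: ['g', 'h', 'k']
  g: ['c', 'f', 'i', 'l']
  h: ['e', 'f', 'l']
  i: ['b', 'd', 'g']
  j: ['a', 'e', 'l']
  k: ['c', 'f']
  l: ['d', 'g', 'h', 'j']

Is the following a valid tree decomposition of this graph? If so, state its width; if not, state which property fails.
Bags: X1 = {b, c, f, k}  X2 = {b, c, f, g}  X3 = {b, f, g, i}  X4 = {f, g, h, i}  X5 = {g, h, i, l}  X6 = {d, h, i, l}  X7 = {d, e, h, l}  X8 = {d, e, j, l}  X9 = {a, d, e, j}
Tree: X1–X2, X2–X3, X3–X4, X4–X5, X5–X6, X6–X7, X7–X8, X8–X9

Checking the three conditions: (i) the bags cover all of {a, b, c, d, e, f, g, h, i, j, k, l}; (ii) for each edge, some bag contains both endpoints; (iii) the bags containing any fixed vertex form a subtree. All hold, so the decomposition is valid with width 4 − 1 = 3.

Yes; width 3.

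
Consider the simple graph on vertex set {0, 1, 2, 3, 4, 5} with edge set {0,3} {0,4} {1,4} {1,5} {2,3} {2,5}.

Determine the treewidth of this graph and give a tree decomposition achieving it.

Treewidth 2.
One optimal decomposition is:
Bags: B1 = {1, 2, 5}  B2 = {1, 2, 4}  B3 = {0, 2, 4}  B4 = {0, 2, 3}
Tree: B1–B2, B2–B3, B3–B4

Each bag holds 3 vertices, so the decomposition has width 2, which upper-bounds the treewidth. For the lower bound, G contains the cycle 2–5–1–4–0–3–2, so G is not a forest; only forests have treewidth ≤ 1, hence tw(G) ≥ 2. Therefore the treewidth is 2.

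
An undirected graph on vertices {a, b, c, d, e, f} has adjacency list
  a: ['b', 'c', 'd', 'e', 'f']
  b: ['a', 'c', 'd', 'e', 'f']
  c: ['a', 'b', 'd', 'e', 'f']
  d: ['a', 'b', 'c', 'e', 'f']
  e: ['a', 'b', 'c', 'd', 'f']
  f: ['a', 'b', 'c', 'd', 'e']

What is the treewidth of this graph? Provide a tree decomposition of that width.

Treewidth 5.
One optimal decomposition is:
Bags: B1 = {a, b, c, d, e, f}
Tree: (single bag)

With just one bag of size 6, the width is 6 − 1 = 5, so tw(G) ≤ 5. Conversely, {a, b, c, d, e, f} is a clique of size 6, and the vertices of any clique must share a bag in every tree decomposition; so some bag has ≥ 6 vertices and tw(G) ≥ 5. Hence tw(G) = 5 exactly.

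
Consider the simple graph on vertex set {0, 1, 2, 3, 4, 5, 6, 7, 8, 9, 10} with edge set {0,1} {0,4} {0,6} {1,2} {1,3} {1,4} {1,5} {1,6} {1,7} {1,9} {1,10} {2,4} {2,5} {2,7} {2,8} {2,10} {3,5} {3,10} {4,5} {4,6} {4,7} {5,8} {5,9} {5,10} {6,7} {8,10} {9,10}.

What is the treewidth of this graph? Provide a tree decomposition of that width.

Treewidth 3.
Bags: B1 = {1, 2, 5, 10}  B2 = {1, 2, 4, 5}  B3 = {1, 2, 4, 7}  B4 = {1, 5, 9, 10}  B5 = {2, 5, 8, 10}  B6 = {1, 4, 6, 7}  B7 = {1, 3, 5, 10}  B8 = {0, 1, 4, 6}
Tree: B1–B2, B2–B3, B1–B4, B1–B5, B3–B6, B4–B7, B6–B8

Every bag has size at most 4, so the width is 4 − 1 = 3 and tw(G) ≤ 3. For the lower bound, the 4 vertices {2, 5, 8, 10} are pairwise adjacent, and any tree decomposition puts a clique entirely inside one bag — forcing width ≥ 3. The upper and lower bounds meet at 3, so that is the treewidth.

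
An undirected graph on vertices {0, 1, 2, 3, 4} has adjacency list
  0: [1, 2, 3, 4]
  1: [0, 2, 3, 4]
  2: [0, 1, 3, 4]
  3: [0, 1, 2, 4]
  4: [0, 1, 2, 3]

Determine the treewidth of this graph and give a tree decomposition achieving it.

Treewidth 4.
Bags: B1 = {0, 1, 2, 3, 4}
Tree: (single bag)

A single bag containing all 5 vertices is trivially a valid decomposition of width 4. Conversely, {0, 1, 2, 3, 4} is a clique of size 5, and the vertices of any clique must share a bag in every tree decomposition; so some bag has ≥ 5 vertices and tw(G) ≥ 4. Hence tw(G) = 4 exactly.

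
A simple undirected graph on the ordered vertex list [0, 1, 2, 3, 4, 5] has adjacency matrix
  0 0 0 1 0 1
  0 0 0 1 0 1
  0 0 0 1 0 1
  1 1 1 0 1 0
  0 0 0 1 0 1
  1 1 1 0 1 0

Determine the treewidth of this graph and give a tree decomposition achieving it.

Treewidth 2.
Bags: B1 = {0, 3, 5}  B2 = {3, 4, 5}  B3 = {1, 3, 5}  B4 = {2, 3, 5}
Tree: B1–B2, B2–B3, B3–B4

Every bag has size at most 3, so the width is 3 − 1 = 2 and tw(G) ≤ 2. The edges 0–5–4–3–0 form a cycle, so G is not a tree and its treewidth is at least 2. Combining the bounds, tw(G) = 2.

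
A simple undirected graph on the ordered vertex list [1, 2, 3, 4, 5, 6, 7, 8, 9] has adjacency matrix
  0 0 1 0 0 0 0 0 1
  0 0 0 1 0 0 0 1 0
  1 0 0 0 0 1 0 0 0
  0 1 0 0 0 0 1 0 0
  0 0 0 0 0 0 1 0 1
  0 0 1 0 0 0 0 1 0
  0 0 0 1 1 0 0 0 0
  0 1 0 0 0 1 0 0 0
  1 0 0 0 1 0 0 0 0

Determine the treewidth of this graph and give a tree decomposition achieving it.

Treewidth 2.
Bags: B1 = {2, 4, 7}  B2 = {2, 7, 8}  B3 = {6, 7, 8}  B4 = {3, 6, 7}  B5 = {1, 3, 7}  B6 = {1, 7, 9}  B7 = {5, 7, 9}
Tree: B1–B2, B2–B3, B3–B4, B4–B5, B5–B6, B6–B7

Each bag holds 3 vertices, so the decomposition has width 2, which upper-bounds the treewidth. For the lower bound, G contains the cycle 7–4–2–8–6–3–1–9–5–7, so G is not a forest; only forests have treewidth ≤ 1, hence tw(G) ≥ 2. Therefore the treewidth is 2.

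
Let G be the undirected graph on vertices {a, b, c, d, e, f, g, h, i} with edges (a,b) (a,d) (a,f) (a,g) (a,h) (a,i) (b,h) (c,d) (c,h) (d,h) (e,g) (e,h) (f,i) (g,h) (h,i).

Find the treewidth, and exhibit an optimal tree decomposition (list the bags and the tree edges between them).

Treewidth 2.
Bags: B1 = {a, g, h}  B2 = {e, g, h}  B3 = {a, h, i}  B4 = {a, d, h}  B5 = {a, b, h}  B6 = {a, f, i}  B7 = {c, d, h}
Tree: B1–B2, B1–B3, B1–B4, B4–B5, B3–B6, B4–B7

Every bag has size at most 3, so the width is 3 − 1 = 2 and tw(G) ≤ 2. On the other hand G contains the 3-clique {e, g, h}. A clique must lie in a single bag of any decomposition, so no decomposition can have width below 2. Therefore the treewidth is 2.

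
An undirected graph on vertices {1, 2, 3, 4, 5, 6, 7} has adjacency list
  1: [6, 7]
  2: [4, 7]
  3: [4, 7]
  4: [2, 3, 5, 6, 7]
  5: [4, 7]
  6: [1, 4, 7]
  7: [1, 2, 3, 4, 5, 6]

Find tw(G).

A width-2 tree decomposition is:
Bags: B1 = {2, 4, 7}  B2 = {4, 6, 7}  B3 = {3, 4, 7}  B4 = {4, 5, 7}  B5 = {1, 6, 7}
Tree: B1–B2, B2–B3, B3–B4, B2–B5
Every bag has size at most 3, so the width is 3 − 1 = 2 and tw(G) ≤ 2. Conversely, {1, 6, 7} is a clique of size 3, and the vertices of any clique must share a bag in every tree decomposition; so some bag has ≥ 3 vertices and tw(G) ≥ 2. Therefore the treewidth is 2.

2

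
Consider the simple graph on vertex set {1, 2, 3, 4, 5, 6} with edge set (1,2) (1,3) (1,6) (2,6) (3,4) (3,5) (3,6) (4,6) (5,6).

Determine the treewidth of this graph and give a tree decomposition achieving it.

Each bag holds 3 vertices, so the decomposition has width 2, which upper-bounds the treewidth. Conversely, {1, 2, 6} is a clique of size 3, and the vertices of any clique must share a bag in every tree decomposition; so some bag has ≥ 3 vertices and tw(G) ≥ 2. Combining the bounds, tw(G) = 2.

Treewidth 2.
Bags: B1 = {3, 5, 6}  B2 = {1, 3, 6}  B3 = {3, 4, 6}  B4 = {1, 2, 6}
Tree: B1–B2, B2–B3, B2–B4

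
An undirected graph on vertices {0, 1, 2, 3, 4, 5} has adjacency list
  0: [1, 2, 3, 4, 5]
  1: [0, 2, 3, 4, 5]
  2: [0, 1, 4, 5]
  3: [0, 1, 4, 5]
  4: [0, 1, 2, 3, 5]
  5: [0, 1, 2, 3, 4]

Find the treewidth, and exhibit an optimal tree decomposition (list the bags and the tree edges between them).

Every bag has size at most 5, so the width is 5 − 1 = 4 and tw(G) ≤ 4. For the lower bound, the 5 vertices {0, 1, 2, 4, 5} are pairwise adjacent, and any tree decomposition puts a clique entirely inside one bag — forcing width ≥ 4. Hence tw(G) = 4 exactly.

Treewidth 4.
One optimal decomposition is:
Bags: B1 = {0, 1, 2, 4, 5}  B2 = {0, 1, 3, 4, 5}
Tree: B1–B2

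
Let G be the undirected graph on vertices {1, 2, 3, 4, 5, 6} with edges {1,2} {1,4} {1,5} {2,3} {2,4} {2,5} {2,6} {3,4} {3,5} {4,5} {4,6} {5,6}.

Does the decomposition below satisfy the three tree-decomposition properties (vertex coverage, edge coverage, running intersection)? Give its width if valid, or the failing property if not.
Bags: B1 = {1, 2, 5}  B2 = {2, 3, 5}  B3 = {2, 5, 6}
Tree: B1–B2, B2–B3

A tree decomposition must satisfy three properties: every vertex lies in some bag; for every edge, both endpoints lie together in some bag; and for every vertex, the bags containing it form a connected subtree. Here vertex 4 appears in no bag, so the decomposition is invalid.

No — vertex 4 appears in no bag.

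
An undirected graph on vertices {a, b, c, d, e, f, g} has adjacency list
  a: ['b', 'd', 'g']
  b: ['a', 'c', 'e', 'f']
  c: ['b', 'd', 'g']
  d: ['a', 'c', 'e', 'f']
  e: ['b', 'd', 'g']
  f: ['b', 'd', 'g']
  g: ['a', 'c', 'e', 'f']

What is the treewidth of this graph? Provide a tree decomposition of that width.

Treewidth 3.
Bags: B1 = {b, c, d, g}  B2 = {a, b, d, g}  B3 = {b, d, f, g}  B4 = {b, d, e, g}
Tree: B1–B2, B2–B3, B3–B4

Every bag has size at most 4, so the width is 4 − 1 = 3 and tw(G) ≤ 3. For the lower bound: the 4 vertex sets {c,g}, {a,b}, {d}, {f} are disjoint, each induces a connected subgraph, and every pair is joined by at least one edge of G. Contracting each set to a single vertex therefore yields K_{4} as a minor, and since treewidth is minor-monotone, tw(G) ≥ tw(K_{4}) = 3. Hence tw(G) = 3 exactly.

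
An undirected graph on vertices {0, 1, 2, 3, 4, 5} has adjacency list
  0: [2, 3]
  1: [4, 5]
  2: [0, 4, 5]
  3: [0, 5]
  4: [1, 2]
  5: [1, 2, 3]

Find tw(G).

2

A width-2 tree decomposition is:
Bags: B1 = {0, 2, 3}  B2 = {2, 3, 5}  B3 = {2, 4, 5}  B4 = {1, 4, 5}
Tree: B1–B2, B2–B3, B3–B4
Every bag has size at most 3, so the width is 3 − 1 = 2 and tw(G) ≤ 2. The edges 0–3–5–2–0 form a cycle, so G is not a tree and its treewidth is at least 2. The upper and lower bounds meet at 2, so that is the treewidth.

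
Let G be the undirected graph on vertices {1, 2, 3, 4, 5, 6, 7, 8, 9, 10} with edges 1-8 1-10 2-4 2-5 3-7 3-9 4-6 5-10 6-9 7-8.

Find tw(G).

2

A width-2 tree decomposition is:
Bags: B1 = {1, 7, 8}  B2 = {1, 3, 7}  B3 = {1, 3, 9}  B4 = {1, 6, 9}  B5 = {1, 4, 6}  B6 = {1, 2, 4}  B7 = {1, 2, 5}  B8 = {1, 5, 10}
Tree: B1–B2, B2–B3, B3–B4, B4–B5, B5–B6, B6–B7, B7–B8
The largest bag has 3 vertices, giving width 2; this decomposition certifies tw(G) ≤ 2. For the lower bound, G contains the cycle 1–8–7–3–9–6–4–2–5–10–1, so G is not a forest; only forests have treewidth ≤ 1, hence tw(G) ≥ 2. Hence tw(G) = 2 exactly.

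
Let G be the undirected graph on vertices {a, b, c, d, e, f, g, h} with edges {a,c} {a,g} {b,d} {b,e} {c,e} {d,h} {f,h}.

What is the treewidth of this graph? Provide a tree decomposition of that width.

The largest bag has 2 vertices, giving width 1; this decomposition certifies tw(G) ≤ 1. Any graph with an edge has treewidth ≥ 1, and G has the edge g–a. Combining the bounds, tw(G) = 1.

Treewidth 1.
One such decomposition:
Bags: B1 = {a, g}  B2 = {a, c}  B3 = {c, e}  B4 = {b, e}  B5 = {b, d}  B6 = {d, h}  B7 = {f, h}
Tree: B1–B2, B2–B3, B3–B4, B4–B5, B5–B6, B6–B7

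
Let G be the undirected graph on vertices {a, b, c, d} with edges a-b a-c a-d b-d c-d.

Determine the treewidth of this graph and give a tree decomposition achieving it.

Treewidth 2.
One such decomposition:
Bags: B1 = {a, c, d}  B2 = {a, b, d}
Tree: B1–B2

The largest bag has 3 vertices, giving width 2; this decomposition certifies tw(G) ≤ 2. For the lower bound, the 3 vertices {a, c, d} are pairwise adjacent, and any tree decomposition puts a clique entirely inside one bag — forcing width ≥ 2. Hence tw(G) = 2 exactly.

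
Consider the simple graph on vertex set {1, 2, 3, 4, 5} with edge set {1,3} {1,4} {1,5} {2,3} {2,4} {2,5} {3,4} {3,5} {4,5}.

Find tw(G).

A width-3 tree decomposition is:
Bags: B1 = {1, 3, 4, 5}  B2 = {2, 3, 4, 5}
Tree: B1–B2
Every bag has size at most 4, so the width is 4 − 1 = 3 and tw(G) ≤ 3. For the lower bound, the 4 vertices {1, 3, 4, 5} are pairwise adjacent, and any tree decomposition puts a clique entirely inside one bag — forcing width ≥ 3. Hence tw(G) = 3 exactly.

3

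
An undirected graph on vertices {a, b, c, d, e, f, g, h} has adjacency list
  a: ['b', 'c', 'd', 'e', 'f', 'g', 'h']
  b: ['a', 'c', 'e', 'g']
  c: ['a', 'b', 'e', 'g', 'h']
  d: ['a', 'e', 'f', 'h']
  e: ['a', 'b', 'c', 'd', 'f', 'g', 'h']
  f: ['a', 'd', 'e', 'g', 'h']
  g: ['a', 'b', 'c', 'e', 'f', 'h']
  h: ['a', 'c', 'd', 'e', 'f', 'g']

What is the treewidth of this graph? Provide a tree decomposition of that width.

Treewidth 4.
One such decomposition:
Bags: B1 = {a, e, f, g, h}  B2 = {a, d, e, f, h}  B3 = {a, c, e, g, h}  B4 = {a, b, c, e, g}
Tree: B1–B2, B1–B3, B3–B4

Each bag holds 5 vertices, so the decomposition has width 4, which upper-bounds the treewidth. For the lower bound, the 5 vertices {a, d, e, f, h} are pairwise adjacent, and any tree decomposition puts a clique entirely inside one bag — forcing width ≥ 4. The upper and lower bounds meet at 4, so that is the treewidth.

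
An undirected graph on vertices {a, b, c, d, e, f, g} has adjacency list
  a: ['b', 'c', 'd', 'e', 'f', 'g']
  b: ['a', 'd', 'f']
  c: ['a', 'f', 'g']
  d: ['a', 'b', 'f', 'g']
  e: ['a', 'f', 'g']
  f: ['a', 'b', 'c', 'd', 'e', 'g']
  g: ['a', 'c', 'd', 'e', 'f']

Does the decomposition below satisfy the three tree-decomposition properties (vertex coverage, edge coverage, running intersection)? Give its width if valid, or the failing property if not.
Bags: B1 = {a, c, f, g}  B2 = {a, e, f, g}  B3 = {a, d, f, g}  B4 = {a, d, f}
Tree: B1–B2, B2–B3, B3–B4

A tree decomposition must satisfy three properties: every vertex lies in some bag; for every edge, both endpoints lie together in some bag; and for every vertex, the bags containing it form a connected subtree. Here vertex b appears in no bag, so the decomposition is invalid.

No — vertex b appears in no bag.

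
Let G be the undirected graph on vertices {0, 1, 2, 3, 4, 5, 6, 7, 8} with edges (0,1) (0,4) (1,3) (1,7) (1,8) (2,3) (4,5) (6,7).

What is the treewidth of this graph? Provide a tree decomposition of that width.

The largest bag has 2 vertices, giving width 1; this decomposition certifies tw(G) ≤ 1. Since G has at least one edge (e.g. 8–1), it is not an edgeless graph, so tw(G) ≥ 1. Therefore the treewidth is 1.

Treewidth 1.
Bags: B1 = {1, 8}  B2 = {0, 1}  B3 = {1, 3}  B4 = {2, 3}  B5 = {1, 7}  B6 = {0, 4}  B7 = {4, 5}  B8 = {6, 7}
Tree: B1–B2, B2–B3, B3–B4, B1–B5, B2–B6, B6–B7, B5–B8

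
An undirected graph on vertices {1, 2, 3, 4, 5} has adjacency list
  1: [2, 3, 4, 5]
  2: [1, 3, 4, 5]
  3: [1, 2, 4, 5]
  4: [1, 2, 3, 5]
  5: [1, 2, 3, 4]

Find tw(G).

4

A width-4 tree decomposition is:
Bags: B1 = {1, 2, 3, 4, 5}
Tree: (single bag)
A single bag containing all 5 vertices is trivially a valid decomposition of width 4. On the other hand G contains the 5-clique {1, 2, 3, 4, 5}. A clique must lie in a single bag of any decomposition, so no decomposition can have width below 4. Therefore the treewidth is 4.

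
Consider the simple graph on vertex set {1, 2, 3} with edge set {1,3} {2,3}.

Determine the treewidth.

1

A width-1 tree decomposition is:
Bags: B1 = {2, 3}  B2 = {1, 3}
Tree: B1–B2
Every bag has size at most 2, so the width is 2 − 1 = 1 and tw(G) ≤ 1. Any graph with an edge has treewidth ≥ 1, and G has the edge 3–2. The upper and lower bounds meet at 1, so that is the treewidth.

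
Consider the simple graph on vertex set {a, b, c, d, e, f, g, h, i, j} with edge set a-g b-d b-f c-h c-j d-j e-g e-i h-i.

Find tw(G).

1

A width-1 tree decomposition is:
Bags: B1 = {b, f}  B2 = {b, d}  B3 = {d, j}  B4 = {c, j}  B5 = {c, h}  B6 = {h, i}  B7 = {e, i}  B8 = {e, g}  B9 = {a, g}
Tree: B1–B2, B2–B3, B3–B4, B4–B5, B5–B6, B6–B7, B7–B8, B8–B9
The largest bag has 2 vertices, giving width 1; this decomposition certifies tw(G) ≤ 1. Since G has at least one edge (e.g. f–b), it is not an edgeless graph, so tw(G) ≥ 1. Therefore the treewidth is 1.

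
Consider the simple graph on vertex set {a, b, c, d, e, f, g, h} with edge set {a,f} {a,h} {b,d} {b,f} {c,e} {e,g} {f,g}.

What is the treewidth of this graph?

A width-1 tree decomposition is:
Bags: B1 = {f, g}  B2 = {b, f}  B3 = {a, f}  B4 = {a, h}  B5 = {b, d}  B6 = {e, g}  B7 = {c, e}
Tree: B1–B2, B1–B3, B3–B4, B2–B5, B1–B6, B6–B7
The largest bag has 2 vertices, giving width 1; this decomposition certifies tw(G) ≤ 1. Since G has at least one edge (e.g. f–g), it is not an edgeless graph, so tw(G) ≥ 1. Combining the bounds, tw(G) = 1.

1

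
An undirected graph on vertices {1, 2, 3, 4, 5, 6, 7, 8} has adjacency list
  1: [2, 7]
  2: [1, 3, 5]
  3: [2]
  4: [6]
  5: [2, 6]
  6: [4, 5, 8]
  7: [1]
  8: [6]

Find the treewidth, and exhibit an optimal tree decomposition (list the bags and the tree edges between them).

Every bag has size at most 2, so the width is 2 − 1 = 1 and tw(G) ≤ 1. G has an edge, so its treewidth is at least 1. Combining the bounds, tw(G) = 1.

Treewidth 1.
One such decomposition:
Bags: B1 = {6, 8}  B2 = {5, 6}  B3 = {2, 5}  B4 = {1, 2}  B5 = {4, 6}  B6 = {1, 7}  B7 = {2, 3}
Tree: B1–B2, B2–B3, B3–B4, B1–B5, B4–B6, B3–B7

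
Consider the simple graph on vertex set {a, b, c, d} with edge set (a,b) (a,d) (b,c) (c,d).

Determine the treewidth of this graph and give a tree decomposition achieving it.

Every bag has size at most 3, so the width is 3 − 1 = 2 and tw(G) ≤ 2. The edges c–d–a–b–c form a cycle, so G is not a tree and its treewidth is at least 2. The upper and lower bounds meet at 2, so that is the treewidth.

Treewidth 2.
Bags: B1 = {a, c, d}  B2 = {a, b, c}
Tree: B1–B2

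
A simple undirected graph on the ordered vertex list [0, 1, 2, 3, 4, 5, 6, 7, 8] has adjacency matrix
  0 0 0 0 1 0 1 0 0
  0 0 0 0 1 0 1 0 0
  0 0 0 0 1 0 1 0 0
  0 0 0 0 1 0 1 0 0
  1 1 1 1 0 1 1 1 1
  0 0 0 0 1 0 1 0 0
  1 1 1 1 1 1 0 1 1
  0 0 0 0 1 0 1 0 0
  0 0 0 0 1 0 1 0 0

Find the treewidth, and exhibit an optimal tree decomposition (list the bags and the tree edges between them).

Treewidth 2.
One such decomposition:
Bags: B1 = {4, 5, 6}  B2 = {0, 4, 6}  B3 = {2, 4, 6}  B4 = {3, 4, 6}  B5 = {4, 6, 7}  B6 = {1, 4, 6}  B7 = {4, 6, 8}
Tree: B1–B2, B1–B3, B1–B4, B3–B5, B3–B6, B2–B7

Each bag holds 3 vertices, so the decomposition has width 2, which upper-bounds the treewidth. On the other hand G contains the 3-clique {0, 4, 6}. A clique must lie in a single bag of any decomposition, so no decomposition can have width below 2. Hence tw(G) = 2 exactly.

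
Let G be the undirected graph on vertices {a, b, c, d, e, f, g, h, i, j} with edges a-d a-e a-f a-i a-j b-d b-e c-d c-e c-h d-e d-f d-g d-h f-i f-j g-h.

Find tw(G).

A width-2 tree decomposition is:
Bags: B1 = {b, d, e}  B2 = {a, d, e}  B3 = {c, d, e}  B4 = {a, d, f}  B5 = {c, d, h}  B6 = {a, f, i}  B7 = {a, f, j}  B8 = {d, g, h}
Tree: B1–B2, B1–B3, B2–B4, B3–B5, B4–B6, B6–B7, B5–B8
Each bag holds 3 vertices, so the decomposition has width 2, which upper-bounds the treewidth. On the other hand G contains the 3-clique {d, g, h}. A clique must lie in a single bag of any decomposition, so no decomposition can have width below 2. Therefore the treewidth is 2.

2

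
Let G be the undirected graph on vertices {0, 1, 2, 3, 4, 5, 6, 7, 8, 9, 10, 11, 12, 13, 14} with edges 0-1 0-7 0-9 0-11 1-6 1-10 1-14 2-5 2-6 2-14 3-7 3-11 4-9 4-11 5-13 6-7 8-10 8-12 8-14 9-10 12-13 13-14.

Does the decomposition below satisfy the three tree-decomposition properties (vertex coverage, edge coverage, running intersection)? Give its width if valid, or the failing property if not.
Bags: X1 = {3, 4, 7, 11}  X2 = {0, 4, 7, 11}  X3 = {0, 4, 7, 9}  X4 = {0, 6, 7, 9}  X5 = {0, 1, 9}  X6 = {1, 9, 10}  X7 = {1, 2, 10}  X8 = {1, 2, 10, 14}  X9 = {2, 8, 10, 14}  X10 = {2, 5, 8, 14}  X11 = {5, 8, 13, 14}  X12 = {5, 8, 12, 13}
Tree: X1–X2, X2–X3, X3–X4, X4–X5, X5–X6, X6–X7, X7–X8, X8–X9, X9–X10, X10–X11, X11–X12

A tree decomposition must satisfy three properties: every vertex lies in some bag; for every edge, both endpoints lie together in some bag; and for every vertex, the bags containing it form a connected subtree. Here edge (6,1) lies in no bag, so the decomposition is invalid.

No — edge (6,1) lies in no bag.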